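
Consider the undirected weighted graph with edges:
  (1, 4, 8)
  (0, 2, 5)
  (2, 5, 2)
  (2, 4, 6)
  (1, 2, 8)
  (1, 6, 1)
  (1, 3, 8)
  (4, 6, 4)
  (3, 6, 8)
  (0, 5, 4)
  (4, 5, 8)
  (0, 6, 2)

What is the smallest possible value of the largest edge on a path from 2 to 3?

8

Checking several routes:
2 → 0 → 5 → 4 → 1 → 6 → 3: max(5, 4, 8, 8, 1, 8) = 8
2 → 0 → 5 → 4 → 1 → 3: max(5, 4, 8, 8, 8) = 8
2 → 0 → 5 → 4 → 6 → 1 → 3: max(5, 4, 8, 4, 1, 8) = 8
Best route has worst link 8.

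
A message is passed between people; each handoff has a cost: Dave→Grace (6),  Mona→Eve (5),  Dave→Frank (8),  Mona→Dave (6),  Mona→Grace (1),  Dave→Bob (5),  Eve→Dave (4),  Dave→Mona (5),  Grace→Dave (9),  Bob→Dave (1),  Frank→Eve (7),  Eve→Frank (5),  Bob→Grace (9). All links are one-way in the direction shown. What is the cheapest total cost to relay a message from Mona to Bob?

Paths from Mona to Bob:
Mona -> Dave -> Bob: 6 + 5 = 11
Mona -> Grace -> Dave -> Bob: 1 + 9 + 5 = 15
Mona -> Eve -> Dave -> Bob: 5 + 4 + 5 = 14
Best route has total 11.

11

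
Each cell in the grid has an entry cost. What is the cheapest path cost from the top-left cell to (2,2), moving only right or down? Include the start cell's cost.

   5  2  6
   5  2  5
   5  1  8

Best path: (0,0) (0,1) (1,1) (2,1) (2,2)
Cost: 5 + 2 + 2 + 1 + 8 = 18
(Top row then right column would cost 26.)

18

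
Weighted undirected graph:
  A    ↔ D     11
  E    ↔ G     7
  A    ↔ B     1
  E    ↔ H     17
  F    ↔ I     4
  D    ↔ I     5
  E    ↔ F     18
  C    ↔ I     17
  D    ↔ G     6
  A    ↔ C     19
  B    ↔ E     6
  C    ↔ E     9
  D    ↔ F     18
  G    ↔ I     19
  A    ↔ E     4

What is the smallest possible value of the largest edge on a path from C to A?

A few of the C→A routes:
C -> E -> G -> D -> A: max(9, 7, 6, 11) = 11
C -> E -> B -> A: max(9, 6, 1) = 9
C -> E -> A: max(9, 4) = 9
The minimum achievable maximum is 9.

9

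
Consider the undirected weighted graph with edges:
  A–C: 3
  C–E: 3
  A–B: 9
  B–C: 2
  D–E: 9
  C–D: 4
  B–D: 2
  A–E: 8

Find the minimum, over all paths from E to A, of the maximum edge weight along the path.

3

A few of the E→A routes:
E→C→A: max(3, 3) = 3
E→C→B→A: max(3, 2, 9) = 9
E→A: max(8) = 8
E→C→D→B→A: max(3, 4, 2, 9) = 9
Smallest bottleneck: 3.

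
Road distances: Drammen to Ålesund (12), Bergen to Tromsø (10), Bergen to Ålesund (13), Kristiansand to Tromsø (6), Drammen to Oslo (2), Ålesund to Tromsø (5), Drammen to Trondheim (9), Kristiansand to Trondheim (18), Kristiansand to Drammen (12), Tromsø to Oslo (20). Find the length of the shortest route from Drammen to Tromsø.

17

Paths from Drammen to Tromsø:
Drammen - Ålesund - Bergen - Tromsø: 12 + 13 + 10 = 35
Drammen - Trondheim - Kristiansand - Tromsø: 9 + 18 + 6 = 33
Drammen - Kristiansand - Tromsø: 12 + 6 = 18
Drammen - Oslo - Tromsø: 2 + 20 = 22
Drammen - Ålesund - Tromsø: 12 + 5 = 17
The minimum is 17.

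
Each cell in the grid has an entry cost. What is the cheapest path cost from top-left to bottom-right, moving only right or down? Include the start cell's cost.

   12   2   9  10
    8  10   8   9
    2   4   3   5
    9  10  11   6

Take r0c0 -> r1c0 -> r2c0 -> r2c1 -> r2c2 -> r2c3 -> r3c3 for a total of 12 + 8 + 2 + 4 + 3 + 5 + 6 = 40.

40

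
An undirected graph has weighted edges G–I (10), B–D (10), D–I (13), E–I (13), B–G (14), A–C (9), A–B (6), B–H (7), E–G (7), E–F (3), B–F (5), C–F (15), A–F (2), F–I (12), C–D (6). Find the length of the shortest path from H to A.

13

Comparing a few candidate routes:
H - B - F - C - A: 7 + 5 + 15 + 9 = 36
H - B - G - E - F - A: 7 + 14 + 7 + 3 + 2 = 33
H - B - A: 7 + 6 = 13
H - B - F - A: 7 + 5 + 2 = 14
H - B - D - C - A: 7 + 10 + 6 + 9 = 32
H - B - D - C - F - A: 7 + 10 + 6 + 15 + 2 = 40
The minimum is 13.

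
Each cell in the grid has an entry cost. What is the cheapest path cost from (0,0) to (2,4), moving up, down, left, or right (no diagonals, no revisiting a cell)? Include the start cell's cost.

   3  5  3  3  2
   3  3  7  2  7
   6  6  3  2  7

Path r0c0 r0c1 r0c2 r0c3 r1c3 r2c3 r2c4: 3 + 5 + 3 + 3 + 2 + 2 + 7 = 25.

25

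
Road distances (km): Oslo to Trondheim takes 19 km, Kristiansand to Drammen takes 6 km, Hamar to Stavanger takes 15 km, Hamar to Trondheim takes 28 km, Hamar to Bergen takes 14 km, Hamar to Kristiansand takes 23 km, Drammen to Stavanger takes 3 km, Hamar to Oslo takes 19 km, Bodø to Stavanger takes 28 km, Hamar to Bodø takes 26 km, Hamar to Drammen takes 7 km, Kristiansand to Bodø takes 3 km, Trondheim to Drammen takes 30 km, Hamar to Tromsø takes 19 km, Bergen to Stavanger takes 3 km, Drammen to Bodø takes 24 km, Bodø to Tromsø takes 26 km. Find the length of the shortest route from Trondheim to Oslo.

19

Some routes from Trondheim to Oslo:
Trondheim-Oslo: 19
Trondheim-Hamar-Oslo: 28 + 19 = 47
Trondheim-Drammen-Kristiansand-Hamar-Oslo: 30 + 6 + 23 + 19 = 78
Trondheim-Drammen-Hamar-Oslo: 30 + 7 + 19 = 56
Trondheim-Drammen-Stavanger-Hamar-Oslo: 30 + 3 + 15 + 19 = 67
Trondheim-Drammen-Stavanger-Bergen-Hamar-Oslo: 30 + 3 + 3 + 14 + 19 = 69
Best route has total 19 km.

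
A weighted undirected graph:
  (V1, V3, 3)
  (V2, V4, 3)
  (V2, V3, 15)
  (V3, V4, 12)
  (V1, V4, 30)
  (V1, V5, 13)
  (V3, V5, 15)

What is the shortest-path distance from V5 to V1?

Comparing a few candidate routes:
V5 → V3 → V4 → V1: 15 + 12 + 30 = 57
V5 → V3 → V1: 15 + 3 = 18
V5 → V1: 13
The minimum is 13.

13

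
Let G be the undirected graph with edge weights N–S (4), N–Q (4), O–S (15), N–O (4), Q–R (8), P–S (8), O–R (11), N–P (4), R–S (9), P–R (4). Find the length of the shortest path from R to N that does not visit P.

12

Candidate routes:
R - O - N: 11 + 4 = 15
R - S - O - N: 9 + 15 + 4 = 28
R - O - S - N: 11 + 15 + 4 = 30
R - Q - N: 8 + 4 = 12
R - S - N: 9 + 4 = 13
Best route has total 12.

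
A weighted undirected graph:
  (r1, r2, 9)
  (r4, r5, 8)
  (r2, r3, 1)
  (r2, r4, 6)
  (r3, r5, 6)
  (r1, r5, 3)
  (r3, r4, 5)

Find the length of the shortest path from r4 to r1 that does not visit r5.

15

Paths from r4 to r1 avoiding r5:
r4 → r2 → r1: 6 + 9 = 15
r4 → r3 → r2 → r1: 5 + 1 + 9 = 15
The minimum is 15.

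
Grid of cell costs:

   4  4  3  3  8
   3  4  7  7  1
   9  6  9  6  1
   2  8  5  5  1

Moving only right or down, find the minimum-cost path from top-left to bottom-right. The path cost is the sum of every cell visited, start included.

24

Cheapest: r0c0 → r0c1 → r0c2 → r0c3 → r1c3 → r1c4 → r2c4 → r3c4
  4 + 4 + 3 + 3 + 7 + 1 + 1 + 1 = 24
(Top row then right column would cost 25.)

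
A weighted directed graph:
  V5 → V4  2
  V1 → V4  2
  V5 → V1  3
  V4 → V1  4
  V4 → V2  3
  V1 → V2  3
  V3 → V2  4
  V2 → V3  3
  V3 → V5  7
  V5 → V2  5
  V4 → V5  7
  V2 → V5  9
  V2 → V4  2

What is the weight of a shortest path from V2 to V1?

Checking several routes:
V2-V4-V1: 2 + 4 = 6
V2-V5-V1: 9 + 3 = 12
V2-V4-V5-V1: 2 + 7 + 3 = 12
The minimum is 6.

6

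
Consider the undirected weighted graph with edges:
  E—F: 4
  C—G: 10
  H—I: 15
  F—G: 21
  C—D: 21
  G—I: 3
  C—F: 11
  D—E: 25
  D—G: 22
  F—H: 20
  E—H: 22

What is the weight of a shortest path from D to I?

25

Checking several routes:
D-E-F-C-G-I: 25 + 4 + 11 + 10 + 3 = 53
D-G-I: 22 + 3 = 25
D-C-G-I: 21 + 10 + 3 = 34
D-E-F-G-I: 25 + 4 + 21 + 3 = 53
Best route has total 25.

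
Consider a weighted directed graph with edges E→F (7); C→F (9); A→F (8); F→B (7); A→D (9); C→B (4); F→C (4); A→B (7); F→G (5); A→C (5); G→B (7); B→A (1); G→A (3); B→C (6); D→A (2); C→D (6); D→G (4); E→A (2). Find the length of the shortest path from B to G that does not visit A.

16

Routes from B to G avoiding A:
B -> C -> F -> G: 6 + 9 + 5 = 20
B -> C -> D -> G: 6 + 6 + 4 = 16
Shortest: 16.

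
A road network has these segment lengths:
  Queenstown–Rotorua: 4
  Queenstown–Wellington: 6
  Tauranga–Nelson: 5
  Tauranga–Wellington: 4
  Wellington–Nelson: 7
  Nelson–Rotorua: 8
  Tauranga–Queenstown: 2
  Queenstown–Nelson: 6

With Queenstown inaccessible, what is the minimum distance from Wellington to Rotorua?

Routes from Wellington to Rotorua avoiding Queenstown:
Wellington -> Nelson -> Rotorua: 7 + 8 = 15
Wellington -> Tauranga -> Nelson -> Rotorua: 4 + 5 + 8 = 17
Best route has total 15.

15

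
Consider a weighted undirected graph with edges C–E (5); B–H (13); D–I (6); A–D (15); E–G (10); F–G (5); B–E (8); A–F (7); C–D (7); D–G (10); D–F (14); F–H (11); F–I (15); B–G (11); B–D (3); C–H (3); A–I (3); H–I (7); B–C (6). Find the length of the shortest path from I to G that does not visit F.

Comparing a few candidate routes:
I→H→C→E→G: 7 + 3 + 5 + 10 = 25
I→D→G: 6 + 10 = 16
I→D→B→E→G: 6 + 3 + 8 + 10 = 27
I→D→B→G: 6 + 3 + 11 = 20
Best route has total 16.

16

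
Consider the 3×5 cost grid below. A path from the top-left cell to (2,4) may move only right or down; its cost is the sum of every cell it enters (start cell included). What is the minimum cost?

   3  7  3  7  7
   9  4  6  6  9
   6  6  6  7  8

One optimal route is r0c0 -> r0c1 -> r0c2 -> r1c2 -> r1c3 -> r2c3 -> r2c4.
Its cost is 3 + 7 + 3 + 6 + 6 + 7 + 8 = 40.
For comparison, the top-then-right route costs 44.

40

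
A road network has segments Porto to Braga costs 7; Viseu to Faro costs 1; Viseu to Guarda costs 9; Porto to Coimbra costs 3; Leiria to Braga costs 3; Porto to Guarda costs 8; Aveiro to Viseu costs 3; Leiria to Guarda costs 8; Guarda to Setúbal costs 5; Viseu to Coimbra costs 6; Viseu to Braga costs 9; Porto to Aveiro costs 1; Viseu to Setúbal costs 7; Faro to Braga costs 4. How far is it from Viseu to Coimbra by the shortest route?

6

Some routes from Viseu to Coimbra:
Viseu→Coimbra: 6
Viseu→Aveiro→Porto→Coimbra: 3 + 1 + 3 = 7
Viseu→Faro→Braga→Porto→Coimbra: 1 + 4 + 7 + 3 = 15
Best route has total 6.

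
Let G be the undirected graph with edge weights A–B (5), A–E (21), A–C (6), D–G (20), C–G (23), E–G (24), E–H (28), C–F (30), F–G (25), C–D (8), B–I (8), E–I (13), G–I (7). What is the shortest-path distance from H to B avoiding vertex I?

54

Candidate routes:
H-E-G-F-C-A-B: 28 + 24 + 25 + 30 + 6 + 5 = 118
H-E-G-D-C-A-B: 28 + 24 + 20 + 8 + 6 + 5 = 91
H-E-A-B: 28 + 21 + 5 = 54
H-E-G-C-A-B: 28 + 24 + 23 + 6 + 5 = 86
Best route has total 54.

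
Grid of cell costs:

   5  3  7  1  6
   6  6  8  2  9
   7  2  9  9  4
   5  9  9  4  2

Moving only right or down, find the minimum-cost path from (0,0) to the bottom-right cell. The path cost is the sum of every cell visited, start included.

33

One optimal route is (0,0) → (0,1) → (0,2) → (0,3) → (1,3) → (1,4) → (2,4) → (3,4).
Its cost is 5 + 3 + 7 + 1 + 2 + 9 + 4 + 2 = 33.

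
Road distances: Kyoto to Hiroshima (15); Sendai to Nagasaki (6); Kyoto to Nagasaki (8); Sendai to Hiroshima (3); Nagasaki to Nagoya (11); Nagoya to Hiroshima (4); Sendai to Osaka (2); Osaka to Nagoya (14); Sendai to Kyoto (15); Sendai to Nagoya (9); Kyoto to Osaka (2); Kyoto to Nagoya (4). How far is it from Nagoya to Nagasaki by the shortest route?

A few of the Nagoya→Nagasaki routes:
Nagoya-Nagasaki: 11
Nagoya-Sendai-Nagasaki: 9 + 6 = 15
Nagoya-Kyoto-Osaka-Sendai-Nagasaki: 4 + 2 + 2 + 6 = 14
Nagoya-Kyoto-Nagasaki: 4 + 8 = 12
Nagoya-Hiroshima-Sendai-Nagasaki: 4 + 3 + 6 = 13
Nagoya-Hiroshima-Sendai-Osaka-Kyoto-Nagasaki: 4 + 3 + 2 + 2 + 8 = 19
Best route has total 11.

11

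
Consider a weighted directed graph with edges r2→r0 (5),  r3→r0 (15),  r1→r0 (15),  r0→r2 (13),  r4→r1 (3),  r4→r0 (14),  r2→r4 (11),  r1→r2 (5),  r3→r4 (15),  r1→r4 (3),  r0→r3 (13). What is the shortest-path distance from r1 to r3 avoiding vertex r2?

28

Routes from r1 to r3 avoiding r2:
r1 - r4 - r0 - r3: 3 + 14 + 13 = 30
r1 - r0 - r3: 15 + 13 = 28
The minimum is 28.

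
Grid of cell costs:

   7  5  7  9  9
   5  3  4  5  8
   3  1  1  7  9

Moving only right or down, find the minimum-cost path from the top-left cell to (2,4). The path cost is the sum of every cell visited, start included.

33

Take [0,0]→[0,1]→[1,1]→[2,1]→[2,2]→[2,3]→[2,4] for a total of 7 + 5 + 3 + 1 + 1 + 7 + 9 = 33.
For comparison, the top-then-right route costs 54.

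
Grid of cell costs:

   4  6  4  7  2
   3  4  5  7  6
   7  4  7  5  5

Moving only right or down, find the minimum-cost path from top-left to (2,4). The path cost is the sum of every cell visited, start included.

32

Best path: r0c0→r1c0→r1c1→r2c1→r2c2→r2c3→r2c4
Cost: 4 + 3 + 4 + 4 + 7 + 5 + 5 = 32
For comparison, the top-then-right route costs 34.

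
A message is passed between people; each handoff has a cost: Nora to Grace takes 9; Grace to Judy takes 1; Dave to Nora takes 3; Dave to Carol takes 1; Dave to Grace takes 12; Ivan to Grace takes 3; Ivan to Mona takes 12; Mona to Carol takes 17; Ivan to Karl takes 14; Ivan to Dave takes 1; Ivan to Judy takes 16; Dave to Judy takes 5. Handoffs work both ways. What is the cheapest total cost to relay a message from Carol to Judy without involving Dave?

Candidate routes:
Carol - Mona - Ivan - Grace - Judy: 17 + 12 + 3 + 1 = 33
Carol - Mona - Ivan - Judy: 17 + 12 + 16 = 45
Best route has total 33.

33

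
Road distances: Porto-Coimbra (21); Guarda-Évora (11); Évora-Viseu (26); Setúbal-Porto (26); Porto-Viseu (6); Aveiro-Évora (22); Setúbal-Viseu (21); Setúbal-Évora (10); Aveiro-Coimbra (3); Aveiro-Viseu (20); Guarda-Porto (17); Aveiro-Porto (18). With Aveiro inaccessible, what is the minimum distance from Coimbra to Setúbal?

47

A few of the Coimbra→Setúbal routes:
Coimbra → Porto → Viseu → Setúbal: 21 + 6 + 21 = 48
Coimbra → Porto → Setúbal: 21 + 26 = 47
Coimbra → Porto → Guarda → Évora → Setúbal: 21 + 17 + 11 + 10 = 59
The minimum is 47.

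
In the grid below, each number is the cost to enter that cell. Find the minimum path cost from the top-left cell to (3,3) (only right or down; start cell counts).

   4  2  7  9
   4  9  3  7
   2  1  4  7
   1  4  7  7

One optimal route is [0,0] -> [1,0] -> [2,0] -> [2,1] -> [2,2] -> [2,3] -> [3,3].
Its cost is 4 + 4 + 2 + 1 + 4 + 7 + 7 = 29.
(Top row then right column would cost 43.)

29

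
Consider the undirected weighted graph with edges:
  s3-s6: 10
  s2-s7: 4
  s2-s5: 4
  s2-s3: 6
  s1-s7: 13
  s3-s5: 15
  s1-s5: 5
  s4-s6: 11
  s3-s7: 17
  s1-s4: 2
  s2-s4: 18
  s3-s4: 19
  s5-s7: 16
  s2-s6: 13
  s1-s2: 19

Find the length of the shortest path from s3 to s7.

10

A few of the s3→s7 routes:
s3 -> s2 -> s7: 6 + 4 = 10
s3 -> s5 -> s2 -> s7: 15 + 4 + 4 = 23
s3 -> s6 -> s2 -> s7: 10 + 13 + 4 = 27
s3 -> s7: 17
s3 -> s2 -> s5 -> s1 -> s7: 6 + 4 + 5 + 13 = 28
s3 -> s2 -> s5 -> s7: 6 + 4 + 16 = 26
Shortest: 10.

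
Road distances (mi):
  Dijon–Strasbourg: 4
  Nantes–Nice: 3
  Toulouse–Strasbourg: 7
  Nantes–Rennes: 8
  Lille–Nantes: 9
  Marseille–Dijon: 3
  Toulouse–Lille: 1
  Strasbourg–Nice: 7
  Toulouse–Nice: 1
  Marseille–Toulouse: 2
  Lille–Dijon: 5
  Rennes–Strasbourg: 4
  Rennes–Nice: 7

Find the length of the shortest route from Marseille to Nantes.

A few of the Marseille→Nantes routes:
Marseille-Toulouse-Nice-Rennes-Nantes: 2 + 1 + 7 + 8 = 18
Marseille-Toulouse-Lille-Nantes: 2 + 1 + 9 = 12
Marseille-Toulouse-Nice-Nantes: 2 + 1 + 3 = 6
Marseille-Dijon-Strasbourg-Nice-Nantes: 3 + 4 + 7 + 3 = 17
Marseille-Dijon-Lille-Nantes: 3 + 5 + 9 = 17
Marseille-Dijon-Lille-Toulouse-Nice-Nantes: 3 + 5 + 1 + 1 + 3 = 13
The minimum is 6 mi.

6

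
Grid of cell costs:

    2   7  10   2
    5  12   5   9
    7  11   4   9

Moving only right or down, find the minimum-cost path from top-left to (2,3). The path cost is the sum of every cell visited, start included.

One optimal route is (0,0)→(0,1)→(0,2)→(1,2)→(2,2)→(2,3).
Its cost is 2 + 7 + 10 + 5 + 4 + 9 = 37.
For comparison, the top-then-right route costs 39.

37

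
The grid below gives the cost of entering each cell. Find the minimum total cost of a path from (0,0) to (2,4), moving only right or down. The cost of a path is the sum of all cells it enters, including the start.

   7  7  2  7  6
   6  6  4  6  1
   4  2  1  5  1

26

Cheapest: r0c0 → r1c0 → r2c0 → r2c1 → r2c2 → r2c3 → r2c4
  7 + 6 + 4 + 2 + 1 + 5 + 1 = 26
(Top row then right column would cost 31.)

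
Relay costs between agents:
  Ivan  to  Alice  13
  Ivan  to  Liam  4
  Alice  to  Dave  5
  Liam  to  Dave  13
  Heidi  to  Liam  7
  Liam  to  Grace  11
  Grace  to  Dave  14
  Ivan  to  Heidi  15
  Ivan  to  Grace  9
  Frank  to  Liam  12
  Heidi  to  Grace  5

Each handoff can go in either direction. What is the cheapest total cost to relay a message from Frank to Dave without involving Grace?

25

Paths from Frank to Dave avoiding Grace:
Frank → Liam → Dave: 12 + 13 = 25
Frank → Liam → Heidi → Ivan → Alice → Dave: 12 + 7 + 15 + 13 + 5 = 52
Frank → Liam → Ivan → Alice → Dave: 12 + 4 + 13 + 5 = 34
Shortest: 25.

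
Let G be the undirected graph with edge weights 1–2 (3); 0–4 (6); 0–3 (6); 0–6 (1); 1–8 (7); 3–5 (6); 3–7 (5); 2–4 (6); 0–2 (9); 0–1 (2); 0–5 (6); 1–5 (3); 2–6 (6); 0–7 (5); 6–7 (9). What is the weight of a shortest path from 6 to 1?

Checking several routes:
6→7→0→1: 9 + 5 + 2 = 16
6→0→2→1: 1 + 9 + 3 = 13
6→0→1: 1 + 2 = 3
6→0→5→1: 1 + 6 + 3 = 10
6→2→1: 6 + 3 = 9
The minimum is 3.

3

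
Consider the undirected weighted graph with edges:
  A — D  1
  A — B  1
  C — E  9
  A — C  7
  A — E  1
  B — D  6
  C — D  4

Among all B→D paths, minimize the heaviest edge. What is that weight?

1

Routes from B to D:
B -> A -> E -> C -> D: max(1, 1, 9, 4) = 9
B -> A -> C -> D: max(1, 7, 4) = 7
B -> A -> D: max(1, 1) = 1
B -> D: max(6) = 6
The minimum achievable maximum is 1.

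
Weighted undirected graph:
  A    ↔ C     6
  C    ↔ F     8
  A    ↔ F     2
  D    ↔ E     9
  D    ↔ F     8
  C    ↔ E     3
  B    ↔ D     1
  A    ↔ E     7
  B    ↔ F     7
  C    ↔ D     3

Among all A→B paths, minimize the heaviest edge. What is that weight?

6

Comparing a few candidate routes:
A -> F -> B: max(2, 7) = 7
A -> E -> C -> D -> F -> B: max(7, 3, 3, 8, 7) = 8
A -> C -> D -> B: max(6, 3, 1) = 6
A -> E -> C -> D -> B: max(7, 3, 3, 1) = 7
Smallest bottleneck: 6.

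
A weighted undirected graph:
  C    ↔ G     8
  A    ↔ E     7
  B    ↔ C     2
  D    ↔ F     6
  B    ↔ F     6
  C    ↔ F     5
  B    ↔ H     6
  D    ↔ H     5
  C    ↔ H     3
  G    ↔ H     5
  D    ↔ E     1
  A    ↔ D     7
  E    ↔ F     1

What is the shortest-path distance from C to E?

6

Checking several routes:
C→F→D→E: 5 + 6 + 1 = 12
C→B→F→E: 2 + 6 + 1 = 9
C→H→D→E: 3 + 5 + 1 = 9
C→F→E: 5 + 1 = 6
C→B→H→D→E: 2 + 6 + 5 + 1 = 14
Best route has total 6.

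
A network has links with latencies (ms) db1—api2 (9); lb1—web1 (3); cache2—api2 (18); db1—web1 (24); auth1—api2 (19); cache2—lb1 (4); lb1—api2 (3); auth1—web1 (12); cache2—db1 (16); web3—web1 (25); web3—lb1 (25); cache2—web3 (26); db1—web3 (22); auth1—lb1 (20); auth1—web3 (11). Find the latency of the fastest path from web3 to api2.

28

Checking several routes:
web3→auth1→web1→lb1→api2: 11 + 12 + 3 + 3 = 29
web3→auth1→api2: 11 + 19 = 30
web3→lb1→api2: 25 + 3 = 28
The minimum is 28 ms.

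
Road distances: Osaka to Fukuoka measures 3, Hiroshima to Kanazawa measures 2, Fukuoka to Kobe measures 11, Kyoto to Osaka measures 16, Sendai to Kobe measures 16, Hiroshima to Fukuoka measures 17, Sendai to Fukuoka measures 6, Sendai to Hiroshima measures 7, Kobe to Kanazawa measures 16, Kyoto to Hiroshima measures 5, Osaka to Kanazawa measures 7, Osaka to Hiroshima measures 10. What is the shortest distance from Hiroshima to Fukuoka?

12

Comparing a few candidate routes:
Hiroshima → Kyoto → Osaka → Fukuoka: 5 + 16 + 3 = 24
Hiroshima → Osaka → Fukuoka: 10 + 3 = 13
Hiroshima → Sendai → Fukuoka: 7 + 6 = 13
Hiroshima → Kanazawa → Kobe → Fukuoka: 2 + 16 + 11 = 29
Hiroshima → Fukuoka: 17
Hiroshima → Kanazawa → Osaka → Fukuoka: 2 + 7 + 3 = 12
Best route has total 12.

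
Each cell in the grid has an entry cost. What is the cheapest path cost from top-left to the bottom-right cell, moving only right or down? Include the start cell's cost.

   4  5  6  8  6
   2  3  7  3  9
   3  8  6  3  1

Path [0,0] [1,0] [1,1] [1,2] [1,3] [2,3] [2,4]: 4 + 2 + 3 + 7 + 3 + 3 + 1 = 23.
(Top row then right column would cost 39.)

23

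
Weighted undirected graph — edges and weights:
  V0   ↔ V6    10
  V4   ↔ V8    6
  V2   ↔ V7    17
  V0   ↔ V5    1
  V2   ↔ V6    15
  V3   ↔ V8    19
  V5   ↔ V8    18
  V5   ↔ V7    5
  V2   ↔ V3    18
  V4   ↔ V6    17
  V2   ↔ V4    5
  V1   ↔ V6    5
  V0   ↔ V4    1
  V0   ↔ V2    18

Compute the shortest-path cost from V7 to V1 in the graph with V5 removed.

37

A few of the V7→V1 routes:
V7-V2-V6-V1: 17 + 15 + 5 = 37
V7-V2-V4-V0-V6-V1: 17 + 5 + 1 + 10 + 5 = 38
V7-V2-V4-V6-V1: 17 + 5 + 17 + 5 = 44
Shortest: 37.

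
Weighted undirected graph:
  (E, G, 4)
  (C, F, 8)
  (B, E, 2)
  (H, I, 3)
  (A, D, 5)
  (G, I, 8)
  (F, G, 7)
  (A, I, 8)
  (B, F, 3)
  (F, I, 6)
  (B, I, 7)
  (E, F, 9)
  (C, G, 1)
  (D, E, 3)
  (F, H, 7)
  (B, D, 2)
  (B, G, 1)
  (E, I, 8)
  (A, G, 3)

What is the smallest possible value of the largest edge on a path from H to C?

6

Comparing a few candidate routes:
H-I-F-B-E-D-A-G-C: max(3, 6, 3, 2, 3, 5, 3, 1) = 6
H-I-F-B-E-G-C: max(3, 6, 3, 2, 4, 1) = 6
H-I-F-B-G-C: max(3, 6, 3, 1, 1) = 6
Best route has worst link 6.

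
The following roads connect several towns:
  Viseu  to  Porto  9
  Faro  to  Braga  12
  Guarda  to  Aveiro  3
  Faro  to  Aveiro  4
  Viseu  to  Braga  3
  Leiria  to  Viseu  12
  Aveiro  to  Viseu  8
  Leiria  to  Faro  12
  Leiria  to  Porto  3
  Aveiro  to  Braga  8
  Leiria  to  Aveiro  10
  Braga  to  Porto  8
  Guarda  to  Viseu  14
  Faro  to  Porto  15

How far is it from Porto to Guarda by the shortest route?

16

A few of the Porto→Guarda routes:
Porto -> Braga -> Aveiro -> Guarda: 8 + 8 + 3 = 19
Porto -> Faro -> Aveiro -> Guarda: 15 + 4 + 3 = 22
Porto -> Leiria -> Aveiro -> Guarda: 3 + 10 + 3 = 16
Porto -> Leiria -> Faro -> Aveiro -> Guarda: 3 + 12 + 4 + 3 = 22
Porto -> Viseu -> Aveiro -> Guarda: 9 + 8 + 3 = 20
The minimum is 16.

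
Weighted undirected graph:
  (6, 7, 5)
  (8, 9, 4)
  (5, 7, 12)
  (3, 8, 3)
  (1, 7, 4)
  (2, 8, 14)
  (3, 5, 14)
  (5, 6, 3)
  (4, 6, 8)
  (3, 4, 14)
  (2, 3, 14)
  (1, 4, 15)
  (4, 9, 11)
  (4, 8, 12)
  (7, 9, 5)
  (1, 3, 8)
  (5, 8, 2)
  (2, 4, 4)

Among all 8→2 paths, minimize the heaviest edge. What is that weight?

8

Checking several routes:
8 -> 5 -> 6 -> 7 -> 9 -> 4 -> 2: max(2, 3, 5, 5, 11, 4) = 11
8 -> 3 -> 1 -> 7 -> 6 -> 4 -> 2: max(3, 8, 4, 5, 8, 4) = 8
8 -> 9 -> 7 -> 6 -> 4 -> 2: max(4, 5, 5, 8, 4) = 8
8 -> 5 -> 6 -> 4 -> 2: max(2, 3, 8, 4) = 8
Best route has worst link 8.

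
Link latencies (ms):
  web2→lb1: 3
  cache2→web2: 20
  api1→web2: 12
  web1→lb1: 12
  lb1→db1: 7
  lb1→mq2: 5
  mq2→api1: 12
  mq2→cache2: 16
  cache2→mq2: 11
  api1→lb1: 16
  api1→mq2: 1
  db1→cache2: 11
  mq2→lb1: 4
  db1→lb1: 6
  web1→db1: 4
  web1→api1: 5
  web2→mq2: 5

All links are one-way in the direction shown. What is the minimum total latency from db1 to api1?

Routes from db1 to api1:
db1 → cache2 → web2 → lb1 → mq2 → api1: 11 + 20 + 3 + 5 + 12 = 51
db1 → cache2 → mq2 → api1: 11 + 11 + 12 = 34
db1 → cache2 → web2 → mq2 → api1: 11 + 20 + 5 + 12 = 48
db1 → lb1 → mq2 → api1: 6 + 5 + 12 = 23
The minimum is 23 ms.

23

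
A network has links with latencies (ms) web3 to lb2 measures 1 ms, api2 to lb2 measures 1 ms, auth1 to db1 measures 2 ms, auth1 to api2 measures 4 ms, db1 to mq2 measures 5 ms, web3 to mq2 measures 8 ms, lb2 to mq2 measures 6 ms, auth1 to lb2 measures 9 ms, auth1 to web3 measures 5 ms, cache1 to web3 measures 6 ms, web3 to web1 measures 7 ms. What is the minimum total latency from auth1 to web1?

Checking several routes:
auth1→lb2→web3→web1: 9 + 1 + 7 = 17
auth1→web3→web1: 5 + 7 = 12
auth1→db1→mq2→lb2→web3→web1: 2 + 5 + 6 + 1 + 7 = 21
auth1→api2→lb2→web3→web1: 4 + 1 + 1 + 7 = 13
auth1→db1→mq2→web3→web1: 2 + 5 + 8 + 7 = 22
Shortest: 12 ms.

12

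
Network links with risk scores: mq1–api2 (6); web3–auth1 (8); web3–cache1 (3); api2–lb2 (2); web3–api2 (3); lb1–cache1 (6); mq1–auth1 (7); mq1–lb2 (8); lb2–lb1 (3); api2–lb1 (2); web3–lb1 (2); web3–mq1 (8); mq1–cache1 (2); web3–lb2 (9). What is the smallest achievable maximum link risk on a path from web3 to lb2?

2

A few of the web3→lb2 routes:
web3 -> lb1 -> cache1 -> mq1 -> api2 -> lb2: max(2, 6, 2, 6, 2) = 6
web3 -> api2 -> lb2: max(3, 2) = 3
web3 -> lb1 -> api2 -> lb2: max(2, 2, 2) = 2
web3 -> lb1 -> lb2: max(2, 3) = 3
web3 -> api2 -> lb1 -> lb2: max(3, 2, 3) = 3
Smallest bottleneck: 2.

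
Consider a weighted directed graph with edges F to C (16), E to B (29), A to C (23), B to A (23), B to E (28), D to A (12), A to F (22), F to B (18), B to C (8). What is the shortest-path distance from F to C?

16

Candidate routes:
F -> B -> C: 18 + 8 = 26
F -> C: 16
F -> B -> A -> C: 18 + 23 + 23 = 64
Best route has total 16.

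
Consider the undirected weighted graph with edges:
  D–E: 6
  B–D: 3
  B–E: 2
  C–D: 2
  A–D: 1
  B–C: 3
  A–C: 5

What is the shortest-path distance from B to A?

Checking several routes:
B → D → A: 3 + 1 = 4
B → C → A: 3 + 5 = 8
B → C → D → A: 3 + 2 + 1 = 6
The minimum is 4.

4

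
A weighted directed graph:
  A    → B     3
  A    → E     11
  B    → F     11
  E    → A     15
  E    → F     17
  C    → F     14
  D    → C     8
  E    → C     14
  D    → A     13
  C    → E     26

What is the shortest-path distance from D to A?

Candidate routes:
D -> A: 13
D -> C -> E -> A: 8 + 26 + 15 = 49
Shortest: 13.

13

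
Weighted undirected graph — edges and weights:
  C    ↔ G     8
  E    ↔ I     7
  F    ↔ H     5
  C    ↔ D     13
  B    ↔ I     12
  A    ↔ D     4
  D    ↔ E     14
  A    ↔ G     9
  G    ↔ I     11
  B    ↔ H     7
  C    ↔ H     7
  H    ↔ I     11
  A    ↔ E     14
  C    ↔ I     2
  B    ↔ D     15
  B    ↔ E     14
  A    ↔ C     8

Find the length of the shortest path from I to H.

9

A few of the I→H routes:
I → H: 11
I → C → H: 2 + 7 = 9
I → B → H: 12 + 7 = 19
The minimum is 9.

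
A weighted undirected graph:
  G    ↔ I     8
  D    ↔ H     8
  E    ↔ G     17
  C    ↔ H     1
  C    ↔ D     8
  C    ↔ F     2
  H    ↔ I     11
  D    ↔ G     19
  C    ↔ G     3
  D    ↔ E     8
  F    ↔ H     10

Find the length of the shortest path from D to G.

Comparing a few candidate routes:
D → H → C → G: 8 + 1 + 3 = 12
D → C → G: 8 + 3 = 11
D → H → F → C → G: 8 + 10 + 2 + 3 = 23
D → G: 19
The minimum is 11.

11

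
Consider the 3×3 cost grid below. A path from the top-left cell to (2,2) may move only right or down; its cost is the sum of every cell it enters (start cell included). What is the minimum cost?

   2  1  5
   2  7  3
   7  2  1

Take (0,0) -> (0,1) -> (0,2) -> (1,2) -> (2,2) for a total of 2 + 1 + 5 + 3 + 1 = 12.

12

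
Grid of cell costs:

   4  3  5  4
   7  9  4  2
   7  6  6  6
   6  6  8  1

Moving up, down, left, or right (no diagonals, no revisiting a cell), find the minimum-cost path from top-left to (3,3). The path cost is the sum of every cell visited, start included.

Best path: [0,0]→[0,1]→[0,2]→[0,3]→[1,3]→[2,3]→[3,3]
Cost: 4 + 3 + 5 + 4 + 2 + 6 + 1 = 25

25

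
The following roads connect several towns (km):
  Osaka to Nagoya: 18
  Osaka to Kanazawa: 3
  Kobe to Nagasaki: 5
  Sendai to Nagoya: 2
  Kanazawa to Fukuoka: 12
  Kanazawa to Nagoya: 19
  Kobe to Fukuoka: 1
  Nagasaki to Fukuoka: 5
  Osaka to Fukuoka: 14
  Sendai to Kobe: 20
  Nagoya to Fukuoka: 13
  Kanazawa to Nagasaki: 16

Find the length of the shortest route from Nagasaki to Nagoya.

Comparing a few candidate routes:
Nagasaki-Fukuoka-Nagoya: 5 + 13 = 18
Nagasaki-Fukuoka-Kobe-Sendai-Nagoya: 5 + 1 + 20 + 2 = 28
Nagasaki-Kobe-Fukuoka-Nagoya: 5 + 1 + 13 = 19
Nagasaki-Kobe-Sendai-Nagoya: 5 + 20 + 2 = 27
Nagasaki-Kanazawa-Nagoya: 16 + 19 = 35
Nagasaki-Fukuoka-Kanazawa-Nagoya: 5 + 12 + 19 = 36
The minimum is 18 km.

18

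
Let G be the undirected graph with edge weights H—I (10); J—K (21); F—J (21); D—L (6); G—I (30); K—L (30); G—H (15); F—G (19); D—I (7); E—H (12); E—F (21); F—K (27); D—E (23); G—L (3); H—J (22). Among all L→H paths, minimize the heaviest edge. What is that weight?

10

Checking several routes:
L→G→H: max(3, 15) = 15
L→G→F→E→H: max(3, 19, 21, 12) = 21
L→D→E→F→G→H: max(6, 23, 21, 19, 15) = 23
L→D→I→H: max(6, 7, 10) = 10
L→G→F→J→H: max(3, 19, 21, 22) = 22
L→D→E→F→J→H: max(6, 23, 21, 21, 22) = 23
Smallest bottleneck: 10.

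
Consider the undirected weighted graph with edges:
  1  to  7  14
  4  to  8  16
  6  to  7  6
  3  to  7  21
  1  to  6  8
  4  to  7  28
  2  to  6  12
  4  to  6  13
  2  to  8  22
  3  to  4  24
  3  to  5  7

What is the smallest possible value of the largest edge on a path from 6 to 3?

21

Some routes from 6 to 3:
6 → 4 → 3: max(13, 24) = 24
6 → 7 → 3: max(6, 21) = 21
6 → 1 → 7 → 3: max(8, 14, 21) = 21
Best route has worst link 21.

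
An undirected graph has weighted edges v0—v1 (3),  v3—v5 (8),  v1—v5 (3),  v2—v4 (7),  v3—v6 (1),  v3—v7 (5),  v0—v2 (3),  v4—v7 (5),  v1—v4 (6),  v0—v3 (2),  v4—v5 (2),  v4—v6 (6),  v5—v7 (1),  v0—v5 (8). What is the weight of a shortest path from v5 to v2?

A few of the v5→v2 routes:
v5 → v0 → v2: 8 + 3 = 11
v5 → v4 → v2: 2 + 7 = 9
v5 → v1 → v0 → v2: 3 + 3 + 3 = 9
v5 → v7 → v3 → v0 → v2: 1 + 5 + 2 + 3 = 11
The minimum is 9.

9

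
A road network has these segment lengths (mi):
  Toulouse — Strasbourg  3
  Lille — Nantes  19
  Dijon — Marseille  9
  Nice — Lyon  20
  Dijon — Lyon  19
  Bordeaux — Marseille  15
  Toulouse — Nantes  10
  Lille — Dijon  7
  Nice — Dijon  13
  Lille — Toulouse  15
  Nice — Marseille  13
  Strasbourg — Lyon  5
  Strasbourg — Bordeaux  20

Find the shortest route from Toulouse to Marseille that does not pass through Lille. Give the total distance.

Routes from Toulouse to Marseille avoiding Lille:
Toulouse → Strasbourg → Bordeaux → Marseille: 3 + 20 + 15 = 38
Toulouse → Strasbourg → Lyon → Nice → Dijon → Marseille: 3 + 5 + 20 + 13 + 9 = 50
Toulouse → Strasbourg → Lyon → Dijon → Nice → Marseille: 3 + 5 + 19 + 13 + 13 = 53
Toulouse → Strasbourg → Lyon → Dijon → Marseille: 3 + 5 + 19 + 9 = 36
Toulouse → Strasbourg → Lyon → Nice → Marseille: 3 + 5 + 20 + 13 = 41
Shortest: 36 mi.

36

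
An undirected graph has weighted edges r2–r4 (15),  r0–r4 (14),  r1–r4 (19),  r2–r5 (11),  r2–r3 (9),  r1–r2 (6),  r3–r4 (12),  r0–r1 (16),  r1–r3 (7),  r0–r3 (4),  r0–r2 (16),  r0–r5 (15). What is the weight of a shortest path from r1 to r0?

11

Checking several routes:
r1 - r3 - r0: 7 + 4 = 11
r1 - r0: 16
r1 - r2 - r5 - r0: 6 + 11 + 15 = 32
r1 - r2 - r3 - r0: 6 + 9 + 4 = 19
r1 - r2 - r0: 6 + 16 = 22
The minimum is 11.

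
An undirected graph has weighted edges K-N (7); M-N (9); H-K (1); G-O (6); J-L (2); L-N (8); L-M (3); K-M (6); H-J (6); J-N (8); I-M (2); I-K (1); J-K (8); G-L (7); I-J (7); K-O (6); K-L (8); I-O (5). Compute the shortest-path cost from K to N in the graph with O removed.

Checking several routes:
K -> N: 7
K -> I -> M -> N: 1 + 2 + 9 = 12
K -> I -> J -> N: 1 + 7 + 8 = 16
K -> M -> N: 6 + 9 = 15
K -> H -> J -> N: 1 + 6 + 8 = 15
K -> I -> M -> L -> N: 1 + 2 + 3 + 8 = 14
The minimum is 7.

7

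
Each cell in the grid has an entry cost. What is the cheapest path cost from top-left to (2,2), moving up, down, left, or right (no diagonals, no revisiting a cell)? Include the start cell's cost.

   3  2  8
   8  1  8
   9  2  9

17

One optimal route is r0c0 r0c1 r1c1 r2c1 r2c2.
Its cost is 3 + 2 + 1 + 2 + 9 = 17.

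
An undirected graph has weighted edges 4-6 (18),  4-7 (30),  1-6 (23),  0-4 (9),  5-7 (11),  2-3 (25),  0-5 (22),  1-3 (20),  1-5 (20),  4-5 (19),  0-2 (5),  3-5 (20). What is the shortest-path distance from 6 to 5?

37

Comparing a few candidate routes:
6 → 4 → 7 → 5: 18 + 30 + 11 = 59
6 → 4 → 0 → 5: 18 + 9 + 22 = 49
6 → 1 → 5: 23 + 20 = 43
6 → 4 → 5: 18 + 19 = 37
The minimum is 37.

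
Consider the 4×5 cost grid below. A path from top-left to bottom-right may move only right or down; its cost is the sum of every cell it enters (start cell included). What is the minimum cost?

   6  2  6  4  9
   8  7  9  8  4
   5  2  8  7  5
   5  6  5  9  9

One optimal route is (0,0) → (0,1) → (0,2) → (0,3) → (1,3) → (1,4) → (2,4) → (3,4).
Its cost is 6 + 2 + 6 + 4 + 8 + 4 + 5 + 9 = 44.
(Top row then right column would cost 45.)

44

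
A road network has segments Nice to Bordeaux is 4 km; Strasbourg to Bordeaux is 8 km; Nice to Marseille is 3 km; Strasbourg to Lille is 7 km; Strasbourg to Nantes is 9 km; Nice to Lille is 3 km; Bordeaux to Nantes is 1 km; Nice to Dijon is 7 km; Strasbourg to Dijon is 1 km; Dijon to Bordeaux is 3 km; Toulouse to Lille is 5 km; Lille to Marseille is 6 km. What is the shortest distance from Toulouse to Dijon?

13

Some routes from Toulouse to Dijon:
Toulouse→Lille→Nice→Bordeaux→Strasbourg→Dijon: 5 + 3 + 4 + 8 + 1 = 21
Toulouse→Lille→Strasbourg→Dijon: 5 + 7 + 1 = 13
Toulouse→Lille→Nice→Bordeaux→Dijon: 5 + 3 + 4 + 3 = 15
Toulouse→Lille→Nice→Dijon: 5 + 3 + 7 = 15
The minimum is 13 km.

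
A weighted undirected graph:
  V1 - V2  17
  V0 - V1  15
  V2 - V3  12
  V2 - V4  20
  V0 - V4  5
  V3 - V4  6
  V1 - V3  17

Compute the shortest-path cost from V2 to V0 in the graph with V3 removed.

Routes from V2 to V0 avoiding V3:
V2 - V1 - V0: 17 + 15 = 32
V2 - V4 - V0: 20 + 5 = 25
Best route has total 25.

25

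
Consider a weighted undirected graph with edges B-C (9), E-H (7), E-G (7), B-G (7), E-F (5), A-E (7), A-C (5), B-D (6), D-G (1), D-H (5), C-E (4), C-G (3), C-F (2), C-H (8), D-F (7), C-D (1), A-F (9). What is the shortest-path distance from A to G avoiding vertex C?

14

A few of the A→G routes:
A -> E -> H -> D -> G: 7 + 7 + 5 + 1 = 20
A -> E -> F -> D -> G: 7 + 5 + 7 + 1 = 20
A -> F -> D -> G: 9 + 7 + 1 = 17
A -> F -> E -> G: 9 + 5 + 7 = 21
A -> E -> G: 7 + 7 = 14
Best route has total 14.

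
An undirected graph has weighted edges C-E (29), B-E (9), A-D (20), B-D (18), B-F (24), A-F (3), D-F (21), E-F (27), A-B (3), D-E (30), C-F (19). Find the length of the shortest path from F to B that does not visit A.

24

Comparing a few candidate routes:
F - C - E - B: 19 + 29 + 9 = 57
F - D - B: 21 + 18 = 39
F - B: 24
F - E - B: 27 + 9 = 36
The minimum is 24.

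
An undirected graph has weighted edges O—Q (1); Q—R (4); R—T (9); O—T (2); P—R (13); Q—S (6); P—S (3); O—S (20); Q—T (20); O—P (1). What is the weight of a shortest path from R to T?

7

Comparing a few candidate routes:
R-Q-S-P-O-T: 4 + 6 + 3 + 1 + 2 = 16
R-Q-O-T: 4 + 1 + 2 = 7
R-T: 9
Shortest: 7.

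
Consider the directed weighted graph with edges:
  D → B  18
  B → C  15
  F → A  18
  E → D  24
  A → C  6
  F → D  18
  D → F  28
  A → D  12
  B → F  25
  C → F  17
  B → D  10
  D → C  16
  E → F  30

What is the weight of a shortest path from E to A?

Routes from E to A:
E→D→B→C→F→A: 24 + 18 + 15 + 17 + 18 = 92
E→D→B→F→A: 24 + 18 + 25 + 18 = 85
E→F→A: 30 + 18 = 48
E→D→F→A: 24 + 28 + 18 = 70
E→D→C→F→A: 24 + 16 + 17 + 18 = 75
Best route has total 48.

48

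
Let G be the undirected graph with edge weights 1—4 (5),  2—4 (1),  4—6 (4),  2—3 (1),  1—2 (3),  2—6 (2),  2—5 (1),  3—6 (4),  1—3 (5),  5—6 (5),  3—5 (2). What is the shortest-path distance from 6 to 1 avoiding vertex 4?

Some routes from 6 to 1 avoiding 4:
6→2→3→1: 2 + 1 + 5 = 8
6→2→1: 2 + 3 = 5
6→3→2→1: 4 + 1 + 3 = 8
The minimum is 5.

5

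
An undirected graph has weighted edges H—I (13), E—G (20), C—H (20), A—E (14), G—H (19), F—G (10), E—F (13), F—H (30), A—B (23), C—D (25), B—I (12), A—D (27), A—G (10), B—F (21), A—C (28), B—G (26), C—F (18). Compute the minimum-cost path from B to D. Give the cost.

A few of the B→D routes:
B→F→C→D: 21 + 18 + 25 = 64
B→G→A→D: 26 + 10 + 27 = 63
B→I→H→C→D: 12 + 13 + 20 + 25 = 70
B→A→D: 23 + 27 = 50
B→F→G→A→D: 21 + 10 + 10 + 27 = 68
The minimum is 50.

50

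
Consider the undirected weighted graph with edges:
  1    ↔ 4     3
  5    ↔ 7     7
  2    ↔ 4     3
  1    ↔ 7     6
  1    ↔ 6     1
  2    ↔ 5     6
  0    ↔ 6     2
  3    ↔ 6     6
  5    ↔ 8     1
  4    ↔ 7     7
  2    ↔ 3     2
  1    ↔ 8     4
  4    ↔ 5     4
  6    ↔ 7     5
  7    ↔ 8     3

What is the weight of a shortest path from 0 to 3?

8

A few of the 0→3 routes:
0 → 6 → 3: 2 + 6 = 8
0 → 6 → 1 → 4 → 2 → 3: 2 + 1 + 3 + 3 + 2 = 11
0 → 6 → 1 → 4 → 5 → 2 → 3: 2 + 1 + 3 + 4 + 6 + 2 = 18
0 → 6 → 1 → 8 → 5 → 4 → 2 → 3: 2 + 1 + 4 + 1 + 4 + 3 + 2 = 17
0 → 6 → 1 → 8 → 5 → 2 → 3: 2 + 1 + 4 + 1 + 6 + 2 = 16
Shortest: 8.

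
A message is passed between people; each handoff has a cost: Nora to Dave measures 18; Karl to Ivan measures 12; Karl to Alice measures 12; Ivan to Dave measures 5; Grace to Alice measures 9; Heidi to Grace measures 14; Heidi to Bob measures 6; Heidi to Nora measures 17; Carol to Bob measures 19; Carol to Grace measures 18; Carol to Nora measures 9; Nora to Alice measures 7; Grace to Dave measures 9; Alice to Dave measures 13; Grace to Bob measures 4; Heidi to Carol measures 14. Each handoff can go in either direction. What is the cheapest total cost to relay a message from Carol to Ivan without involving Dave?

40

Some routes from Carol to Ivan avoiding Dave:
Carol-Heidi-Nora-Alice-Karl-Ivan: 14 + 17 + 7 + 12 + 12 = 62
Carol-Nora-Alice-Karl-Ivan: 9 + 7 + 12 + 12 = 40
Carol-Heidi-Grace-Alice-Karl-Ivan: 14 + 14 + 9 + 12 + 12 = 61
Carol-Grace-Alice-Karl-Ivan: 18 + 9 + 12 + 12 = 51
Carol-Heidi-Bob-Grace-Alice-Karl-Ivan: 14 + 6 + 4 + 9 + 12 + 12 = 57
Carol-Bob-Grace-Alice-Karl-Ivan: 19 + 4 + 9 + 12 + 12 = 56
Best route has total 40.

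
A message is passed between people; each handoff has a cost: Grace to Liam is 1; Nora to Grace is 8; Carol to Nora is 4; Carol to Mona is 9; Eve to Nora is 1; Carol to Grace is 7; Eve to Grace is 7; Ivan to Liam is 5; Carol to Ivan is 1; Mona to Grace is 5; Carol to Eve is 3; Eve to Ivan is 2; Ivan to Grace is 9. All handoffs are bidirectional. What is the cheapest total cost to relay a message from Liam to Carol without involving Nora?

Comparing a few candidate routes:
Liam → Ivan → Eve → Carol: 5 + 2 + 3 = 10
Liam → Grace → Carol: 1 + 7 = 8
Liam → Ivan → Carol: 5 + 1 = 6
Liam → Grace → Eve → Carol: 1 + 7 + 3 = 11
Liam → Grace → Eve → Ivan → Carol: 1 + 7 + 2 + 1 = 11
The minimum is 6.

6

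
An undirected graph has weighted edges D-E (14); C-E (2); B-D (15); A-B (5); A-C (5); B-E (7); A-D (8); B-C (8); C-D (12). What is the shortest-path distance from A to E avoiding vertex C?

12

Candidate routes:
A -> B -> D -> E: 5 + 15 + 14 = 34
A -> B -> E: 5 + 7 = 12
A -> D -> E: 8 + 14 = 22
A -> D -> B -> E: 8 + 15 + 7 = 30
The minimum is 12.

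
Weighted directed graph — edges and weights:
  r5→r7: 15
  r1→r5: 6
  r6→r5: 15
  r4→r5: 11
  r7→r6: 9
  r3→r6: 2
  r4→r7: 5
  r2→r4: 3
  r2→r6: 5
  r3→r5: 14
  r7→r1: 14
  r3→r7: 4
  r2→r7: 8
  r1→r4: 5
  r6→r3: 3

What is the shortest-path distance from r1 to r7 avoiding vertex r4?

Paths from r1 to r7 avoiding r4:
r1→r5→r7: 6 + 15 = 21
Best route has total 21.

21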